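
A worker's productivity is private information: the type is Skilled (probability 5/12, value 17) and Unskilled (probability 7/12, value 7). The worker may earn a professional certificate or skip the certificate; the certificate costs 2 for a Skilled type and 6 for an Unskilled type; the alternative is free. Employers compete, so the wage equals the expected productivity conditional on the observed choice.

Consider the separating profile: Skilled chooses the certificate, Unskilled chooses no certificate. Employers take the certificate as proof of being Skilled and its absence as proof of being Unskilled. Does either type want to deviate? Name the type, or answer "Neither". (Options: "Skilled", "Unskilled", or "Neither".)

Unskilled

The certificate pays 17; no certificate pays 7.
Skilled: assigned the certificate, nets 17 − 2 = 15; deviating to no certificate nets 7.
Unskilled: assigned no certificate, nets 7; deviating to the certificate nets 17 − 6 = 11.
The Unskilled type gains 4 by deviating.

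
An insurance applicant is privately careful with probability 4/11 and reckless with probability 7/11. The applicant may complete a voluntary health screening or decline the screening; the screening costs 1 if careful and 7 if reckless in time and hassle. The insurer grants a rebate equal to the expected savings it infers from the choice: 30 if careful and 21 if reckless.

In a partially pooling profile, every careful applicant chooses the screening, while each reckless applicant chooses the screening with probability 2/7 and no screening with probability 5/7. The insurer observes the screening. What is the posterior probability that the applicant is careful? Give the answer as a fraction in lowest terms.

P(the screening) = (4/11)·1 + (7/11)·(2/7) = 6/11.
By Bayes' rule, P(careful | the screening) = (4/11) / (6/11) = 2/3.

2/3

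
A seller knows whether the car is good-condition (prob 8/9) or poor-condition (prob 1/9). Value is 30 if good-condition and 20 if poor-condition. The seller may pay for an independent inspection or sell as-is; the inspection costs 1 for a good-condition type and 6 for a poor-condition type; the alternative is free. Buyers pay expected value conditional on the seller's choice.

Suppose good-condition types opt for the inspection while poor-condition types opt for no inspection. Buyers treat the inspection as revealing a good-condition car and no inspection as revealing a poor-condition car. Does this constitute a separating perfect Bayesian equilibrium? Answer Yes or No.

Under these beliefs, the inspection earns price 30 and no inspection earns price 20.
good-condition: the inspection nets 30 − 1 = 29; no inspection nets 20. good-condition prefers the inspection.
poor-condition: the inspection nets 30 − 6 = 24; no inspection nets 20. poor-condition would deviate to the inspection.
poor-condition has a profitable deviation, so the profile is not an equilibrium.

No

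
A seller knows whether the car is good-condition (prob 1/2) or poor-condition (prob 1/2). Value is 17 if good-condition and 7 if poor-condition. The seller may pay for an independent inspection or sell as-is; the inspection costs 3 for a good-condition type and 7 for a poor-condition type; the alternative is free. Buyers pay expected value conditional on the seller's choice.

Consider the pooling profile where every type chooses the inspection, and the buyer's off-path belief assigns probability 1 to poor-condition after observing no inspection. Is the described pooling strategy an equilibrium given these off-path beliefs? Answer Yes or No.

No

On path, the buyer holds the prior and pays 1/2·17 + 1/2·7 = 12. Off path (no inspection), believing poor-condition, it pays 7.
good-condition: the inspection nets 12 − 3 = 9; no inspection nets 7. good-condition stays.
poor-condition: the inspection nets 12 − 7 = 5; no inspection nets 7. poor-condition would deviate.
A type deviates, so pooling fails.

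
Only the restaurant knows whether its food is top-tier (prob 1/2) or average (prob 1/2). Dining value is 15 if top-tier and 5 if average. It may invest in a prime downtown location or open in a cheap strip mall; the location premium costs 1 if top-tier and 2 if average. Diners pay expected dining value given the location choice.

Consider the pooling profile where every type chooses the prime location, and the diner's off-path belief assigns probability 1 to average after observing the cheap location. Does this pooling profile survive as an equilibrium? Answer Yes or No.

On path, the diner holds the prior and pays 1/2·15 + 1/2·5 = 10. Off path (the cheap location), believing average, it pays 5.
top-tier: the prime location nets 10 − 1 = 9; the cheap location nets 5. top-tier stays.
average: the prime location nets 10 − 2 = 8; the cheap location nets 5. average stays.
No type deviates, so pooling is sustained.

Yes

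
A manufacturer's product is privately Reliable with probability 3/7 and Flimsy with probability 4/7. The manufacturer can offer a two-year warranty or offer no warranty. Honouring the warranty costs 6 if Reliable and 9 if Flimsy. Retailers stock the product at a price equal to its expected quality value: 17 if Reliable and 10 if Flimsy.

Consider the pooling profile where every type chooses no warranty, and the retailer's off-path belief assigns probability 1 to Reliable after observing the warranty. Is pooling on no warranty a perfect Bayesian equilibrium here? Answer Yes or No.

On path, the retailer holds the prior and pays 3/7·17 + 4/7·10 = 13. Off path (the warranty), believing Reliable, it pays 17.
Reliable: no warranty nets 13; the warranty nets 17 − 6 = 11. Reliable stays.
Flimsy: no warranty nets 13; the warranty nets 17 − 9 = 8. Flimsy stays.
No type deviates, so pooling is sustained.

Yes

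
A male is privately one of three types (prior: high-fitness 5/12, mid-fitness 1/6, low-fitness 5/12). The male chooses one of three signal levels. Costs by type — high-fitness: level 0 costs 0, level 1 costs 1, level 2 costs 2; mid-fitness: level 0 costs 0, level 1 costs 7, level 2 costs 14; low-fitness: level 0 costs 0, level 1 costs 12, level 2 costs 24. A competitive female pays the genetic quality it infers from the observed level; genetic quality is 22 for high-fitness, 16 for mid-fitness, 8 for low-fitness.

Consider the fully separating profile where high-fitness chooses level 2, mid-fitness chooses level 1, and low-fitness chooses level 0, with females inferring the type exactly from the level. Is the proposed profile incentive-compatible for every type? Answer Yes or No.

Yes

Separating mating payoffs: level 2 → 22, level 1 → 16, level 0 → 8.
high-fitness (assigned level 2): level 0: 8 − 0 = 8; level 1: 16 − 1 = 15; level 2: 22 − 2 = 20. high-fitness stays.
mid-fitness (assigned level 1): level 0: 8 − 0 = 8; level 1: 16 − 7 = 9; level 2: 22 − 14 = 8. mid-fitness stays.
low-fitness (assigned level 0): level 0: 8 − 0 = 8; level 1: 16 − 12 = 4; level 2: 22 − 24 = -2. low-fitness stays.
Every type prefers its assigned level; separation holds.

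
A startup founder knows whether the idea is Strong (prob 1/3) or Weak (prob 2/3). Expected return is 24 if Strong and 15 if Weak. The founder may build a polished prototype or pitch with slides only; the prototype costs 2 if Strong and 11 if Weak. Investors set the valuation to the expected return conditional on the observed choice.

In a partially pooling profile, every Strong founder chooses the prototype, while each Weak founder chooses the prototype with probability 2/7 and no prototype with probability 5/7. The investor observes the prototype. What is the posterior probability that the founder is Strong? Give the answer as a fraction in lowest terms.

P(the prototype) = (1/3)·1 + (2/3)·(2/7) = 11/21.
By Bayes' rule, P(Strong | the prototype) = (1/3) / (11/21) = 7/11.

7/11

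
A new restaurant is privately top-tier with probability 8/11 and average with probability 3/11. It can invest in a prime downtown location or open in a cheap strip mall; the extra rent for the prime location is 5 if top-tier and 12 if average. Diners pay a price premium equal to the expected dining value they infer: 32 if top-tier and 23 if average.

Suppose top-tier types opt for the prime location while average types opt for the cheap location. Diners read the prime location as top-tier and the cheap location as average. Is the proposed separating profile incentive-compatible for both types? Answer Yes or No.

Under these beliefs, the prime location earns price premium 32 and the cheap location earns price premium 23.
top-tier: the prime location nets 32 − 5 = 27; the cheap location nets 23. top-tier prefers the prime location.
average: the prime location nets 32 − 12 = 20; the cheap location nets 23. average prefers the cheap location.
Neither type deviates, so the separating profile is an equilibrium.

Yes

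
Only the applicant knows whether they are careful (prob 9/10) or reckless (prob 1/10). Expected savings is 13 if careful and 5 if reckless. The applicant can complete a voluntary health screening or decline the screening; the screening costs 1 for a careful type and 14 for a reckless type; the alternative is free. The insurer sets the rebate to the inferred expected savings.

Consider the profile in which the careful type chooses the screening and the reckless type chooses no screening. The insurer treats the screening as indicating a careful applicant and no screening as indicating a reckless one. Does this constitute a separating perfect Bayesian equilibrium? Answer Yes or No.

Under these beliefs, the screening earns rebate 13 and no screening earns rebate 5.
careful: the screening nets 13 − 1 = 12; no screening nets 5. careful prefers the screening.
reckless: the screening nets 13 − 14 = -1; no screening nets 5. reckless prefers no screening.
Neither type deviates, so the separating profile is an equilibrium.

Yes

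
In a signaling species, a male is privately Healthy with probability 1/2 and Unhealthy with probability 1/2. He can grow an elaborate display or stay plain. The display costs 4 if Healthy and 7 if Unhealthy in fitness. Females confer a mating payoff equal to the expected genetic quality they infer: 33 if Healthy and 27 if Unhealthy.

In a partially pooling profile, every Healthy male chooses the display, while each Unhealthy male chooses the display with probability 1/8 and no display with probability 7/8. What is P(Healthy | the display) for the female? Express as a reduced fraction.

P(the display) = (1/2)·1 + (1/2)·(1/8) = 9/16.
By Bayes' rule, P(Healthy | the display) = (1/2) / (9/16) = 8/9.

8/9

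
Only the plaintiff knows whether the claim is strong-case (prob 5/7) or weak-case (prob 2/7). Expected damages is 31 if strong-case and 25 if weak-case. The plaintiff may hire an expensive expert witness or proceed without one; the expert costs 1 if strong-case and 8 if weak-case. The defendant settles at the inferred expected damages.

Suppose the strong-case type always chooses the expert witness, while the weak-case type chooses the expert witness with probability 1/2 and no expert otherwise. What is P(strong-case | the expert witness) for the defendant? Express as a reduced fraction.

P(the expert witness) = (5/7)·1 + (2/7)·(1/2) = 6/7.
By Bayes' rule, P(strong-case | the expert witness) = (5/7) / (6/7) = 5/6.

5/6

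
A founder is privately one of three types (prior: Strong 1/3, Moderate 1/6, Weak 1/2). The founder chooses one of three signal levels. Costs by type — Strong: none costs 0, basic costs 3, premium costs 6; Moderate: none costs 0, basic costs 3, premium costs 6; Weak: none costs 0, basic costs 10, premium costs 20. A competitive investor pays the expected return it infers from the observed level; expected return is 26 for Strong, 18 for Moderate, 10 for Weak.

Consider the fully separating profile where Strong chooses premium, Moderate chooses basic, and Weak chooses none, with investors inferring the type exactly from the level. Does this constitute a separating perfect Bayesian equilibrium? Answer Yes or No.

Separating valuations: premium → 26, basic → 18, none → 10.
Strong (assigned premium): none: 10 − 0 = 10; basic: 18 − 3 = 15; premium: 26 − 6 = 20. Strong stays.
Moderate (assigned basic): none: 10 − 0 = 10; basic: 18 − 3 = 15; premium: 26 − 6 = 20. Moderate prefers premium.
Weak (assigned none): none: 10 − 0 = 10; basic: 18 − 10 = 8; premium: 26 − 20 = 6. Weak stays.
At least one type deviates; the separating profile fails.

No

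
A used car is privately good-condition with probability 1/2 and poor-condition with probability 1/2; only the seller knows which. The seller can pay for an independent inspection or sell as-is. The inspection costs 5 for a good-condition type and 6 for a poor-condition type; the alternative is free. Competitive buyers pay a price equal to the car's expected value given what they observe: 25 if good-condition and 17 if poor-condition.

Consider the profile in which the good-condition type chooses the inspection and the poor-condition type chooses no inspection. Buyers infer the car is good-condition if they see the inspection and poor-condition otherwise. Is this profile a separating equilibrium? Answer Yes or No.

Under these beliefs, the inspection earns price 25 and no inspection earns price 17.
good-condition: the inspection nets 25 − 5 = 20; no inspection nets 17. good-condition prefers the inspection.
poor-condition: the inspection nets 25 − 6 = 19; no inspection nets 17. poor-condition would deviate to the inspection.
poor-condition has a profitable deviation, so the profile is not an equilibrium.

No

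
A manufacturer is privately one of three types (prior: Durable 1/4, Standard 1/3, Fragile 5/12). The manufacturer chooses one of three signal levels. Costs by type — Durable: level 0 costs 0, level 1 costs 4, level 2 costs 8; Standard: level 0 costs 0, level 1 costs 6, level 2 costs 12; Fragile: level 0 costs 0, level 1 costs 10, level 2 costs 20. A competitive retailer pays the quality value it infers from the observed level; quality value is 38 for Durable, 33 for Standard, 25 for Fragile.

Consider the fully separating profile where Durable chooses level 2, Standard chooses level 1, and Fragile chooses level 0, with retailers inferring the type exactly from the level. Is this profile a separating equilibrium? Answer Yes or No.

Separating prices: level 2 → 38, level 1 → 33, level 0 → 25.
Durable (assigned level 2): level 0: 25 − 0 = 25; level 1: 33 − 4 = 29; level 2: 38 − 8 = 30. Durable stays.
Standard (assigned level 1): level 0: 25 − 0 = 25; level 1: 33 − 6 = 27; level 2: 38 − 12 = 26. Standard stays.
Fragile (assigned level 0): level 0: 25 − 0 = 25; level 1: 33 − 10 = 23; level 2: 38 − 20 = 18. Fragile stays.
Every type prefers its assigned level; separation holds.

Yes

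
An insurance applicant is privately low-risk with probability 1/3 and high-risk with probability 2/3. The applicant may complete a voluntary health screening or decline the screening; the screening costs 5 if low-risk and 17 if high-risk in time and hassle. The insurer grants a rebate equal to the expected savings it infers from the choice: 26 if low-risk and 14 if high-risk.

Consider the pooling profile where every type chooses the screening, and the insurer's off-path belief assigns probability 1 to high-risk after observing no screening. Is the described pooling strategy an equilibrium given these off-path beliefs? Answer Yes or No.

On path, the insurer holds the prior and pays 1/3·26 + 2/3·14 = 18. Off path (no screening), believing high-risk, it pays 14.
low-risk: the screening nets 18 − 5 = 13; no screening nets 14. low-risk would deviate.
high-risk: the screening nets 18 − 17 = 1; no screening nets 14. high-risk would deviate.
A type deviates, so pooling fails.

No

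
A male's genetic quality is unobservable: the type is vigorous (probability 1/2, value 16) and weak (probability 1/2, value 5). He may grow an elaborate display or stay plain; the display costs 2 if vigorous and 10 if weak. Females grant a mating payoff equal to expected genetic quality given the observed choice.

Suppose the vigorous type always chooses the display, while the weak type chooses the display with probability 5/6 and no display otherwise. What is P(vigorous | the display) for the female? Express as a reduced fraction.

P(the display) = (1/2)·1 + (1/2)·(5/6) = 11/12.
By Bayes' rule, P(vigorous | the display) = (1/2) / (11/12) = 6/11.

6/11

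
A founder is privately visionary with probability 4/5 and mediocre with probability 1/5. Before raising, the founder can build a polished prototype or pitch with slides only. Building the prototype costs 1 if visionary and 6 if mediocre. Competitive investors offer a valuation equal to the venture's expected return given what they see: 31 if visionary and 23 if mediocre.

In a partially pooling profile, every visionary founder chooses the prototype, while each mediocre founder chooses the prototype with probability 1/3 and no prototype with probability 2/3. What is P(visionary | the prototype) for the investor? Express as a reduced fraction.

P(the prototype) = (4/5)·1 + (1/5)·(1/3) = 13/15.
By Bayes' rule, P(visionary | the prototype) = (4/5) / (13/15) = 12/13.

12/13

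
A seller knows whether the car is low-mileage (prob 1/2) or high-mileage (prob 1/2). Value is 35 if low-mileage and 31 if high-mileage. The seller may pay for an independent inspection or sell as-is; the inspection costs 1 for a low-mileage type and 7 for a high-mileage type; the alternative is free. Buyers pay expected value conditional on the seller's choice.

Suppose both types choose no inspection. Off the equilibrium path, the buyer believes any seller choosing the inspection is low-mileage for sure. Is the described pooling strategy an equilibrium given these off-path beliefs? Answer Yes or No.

On path, the buyer holds the prior and pays 1/2·35 + 1/2·31 = 33. Off path (the inspection), believing low-mileage, it pays 35.
low-mileage: no inspection nets 33; the inspection nets 35 − 1 = 34. low-mileage would deviate.
high-mileage: no inspection nets 33; the inspection nets 35 − 7 = 28. high-mileage stays.
A type deviates, so pooling fails.

No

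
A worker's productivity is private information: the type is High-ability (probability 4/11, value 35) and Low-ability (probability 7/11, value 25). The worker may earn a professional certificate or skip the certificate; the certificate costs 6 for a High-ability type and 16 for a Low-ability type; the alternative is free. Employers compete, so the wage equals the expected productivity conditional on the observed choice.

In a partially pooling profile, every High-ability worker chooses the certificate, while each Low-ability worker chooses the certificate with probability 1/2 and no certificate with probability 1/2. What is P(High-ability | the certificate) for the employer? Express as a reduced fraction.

8/15

P(the certificate) = (4/11)·1 + (7/11)·(1/2) = 15/22.
By Bayes' rule, P(High-ability | the certificate) = (4/11) / (15/22) = 8/15.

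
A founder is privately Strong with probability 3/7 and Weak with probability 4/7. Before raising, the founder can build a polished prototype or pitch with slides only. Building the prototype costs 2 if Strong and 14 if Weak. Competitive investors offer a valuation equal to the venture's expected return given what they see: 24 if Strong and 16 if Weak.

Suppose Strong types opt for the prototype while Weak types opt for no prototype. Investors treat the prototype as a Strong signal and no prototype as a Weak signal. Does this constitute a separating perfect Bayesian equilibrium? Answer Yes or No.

Under these beliefs, the prototype earns valuation 24 and no prototype earns valuation 16.
Strong: the prototype nets 24 − 2 = 22; no prototype nets 16. Strong prefers the prototype.
Weak: the prototype nets 24 − 14 = 10; no prototype nets 16. Weak prefers no prototype.
Neither type deviates, so the separating profile is an equilibrium.

Yes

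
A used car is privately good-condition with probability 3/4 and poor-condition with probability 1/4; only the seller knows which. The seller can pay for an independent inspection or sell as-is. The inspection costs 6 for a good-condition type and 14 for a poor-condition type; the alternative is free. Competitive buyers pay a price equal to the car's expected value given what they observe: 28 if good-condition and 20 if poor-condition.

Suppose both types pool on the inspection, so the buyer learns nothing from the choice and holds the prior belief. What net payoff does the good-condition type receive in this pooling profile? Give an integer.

Pooled price = 3/4·28 + 1/4·20 = 26.
good-condition pays cost 6 for the inspection, so net payoff = 26 − 6 = 20.

20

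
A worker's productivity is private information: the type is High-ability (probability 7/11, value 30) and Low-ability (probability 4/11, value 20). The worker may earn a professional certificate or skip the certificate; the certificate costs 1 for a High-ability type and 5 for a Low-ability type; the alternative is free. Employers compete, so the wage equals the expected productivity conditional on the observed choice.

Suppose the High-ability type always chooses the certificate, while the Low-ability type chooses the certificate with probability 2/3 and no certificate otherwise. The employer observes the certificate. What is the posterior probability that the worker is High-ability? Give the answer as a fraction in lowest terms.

P(the certificate) = (7/11)·1 + (4/11)·(2/3) = 29/33.
By Bayes' rule, P(High-ability | the certificate) = (7/11) / (29/33) = 21/29.

21/29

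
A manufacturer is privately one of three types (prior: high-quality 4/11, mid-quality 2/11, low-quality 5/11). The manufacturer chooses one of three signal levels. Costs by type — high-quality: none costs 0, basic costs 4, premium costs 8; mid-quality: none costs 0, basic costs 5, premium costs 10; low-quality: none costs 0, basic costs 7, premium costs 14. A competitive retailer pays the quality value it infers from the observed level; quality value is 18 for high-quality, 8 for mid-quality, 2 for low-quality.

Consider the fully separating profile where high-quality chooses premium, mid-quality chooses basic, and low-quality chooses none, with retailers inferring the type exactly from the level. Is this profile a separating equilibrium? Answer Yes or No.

No

Separating prices: premium → 18, basic → 8, none → 2.
high-quality (assigned premium): none: 2 − 0 = 2; basic: 8 − 4 = 4; premium: 18 − 8 = 10. high-quality stays.
mid-quality (assigned basic): none: 2 − 0 = 2; basic: 8 − 5 = 3; premium: 18 − 10 = 8. mid-quality prefers premium.
low-quality (assigned none): none: 2 − 0 = 2; basic: 8 − 7 = 1; premium: 18 − 14 = 4. low-quality prefers premium.
At least one type deviates; the separating profile fails.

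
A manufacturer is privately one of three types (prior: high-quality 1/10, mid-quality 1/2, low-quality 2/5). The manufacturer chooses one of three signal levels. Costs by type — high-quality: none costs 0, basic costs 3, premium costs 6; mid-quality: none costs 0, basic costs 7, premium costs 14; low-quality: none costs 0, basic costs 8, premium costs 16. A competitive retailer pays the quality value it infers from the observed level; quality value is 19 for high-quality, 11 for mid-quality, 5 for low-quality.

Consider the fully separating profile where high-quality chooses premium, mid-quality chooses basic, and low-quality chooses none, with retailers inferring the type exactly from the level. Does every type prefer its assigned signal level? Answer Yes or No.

No

Separating prices: premium → 19, basic → 11, none → 5.
high-quality (assigned premium): none: 5 − 0 = 5; basic: 11 − 3 = 8; premium: 19 − 6 = 13. high-quality stays.
mid-quality (assigned basic): none: 5 − 0 = 5; basic: 11 − 7 = 4; premium: 19 − 14 = 5. mid-quality prefers none.
low-quality (assigned none): none: 5 − 0 = 5; basic: 11 − 8 = 3; premium: 19 − 16 = 3. low-quality stays.
At least one type deviates; the separating profile fails.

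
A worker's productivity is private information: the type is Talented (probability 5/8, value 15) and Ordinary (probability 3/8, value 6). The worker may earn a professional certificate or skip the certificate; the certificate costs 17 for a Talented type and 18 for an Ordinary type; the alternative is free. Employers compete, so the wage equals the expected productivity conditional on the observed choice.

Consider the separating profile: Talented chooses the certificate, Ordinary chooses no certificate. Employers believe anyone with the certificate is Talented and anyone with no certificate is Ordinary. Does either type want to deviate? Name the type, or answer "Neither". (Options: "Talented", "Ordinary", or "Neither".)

Talented

The certificate pays 15; no certificate pays 6.
Talented: assigned the certificate, nets 15 − 17 = -2; deviating to no certificate nets 6.
Ordinary: assigned no certificate, nets 6; deviating to the certificate nets 15 − 18 = -3.
The Talented type gains 8 by deviating.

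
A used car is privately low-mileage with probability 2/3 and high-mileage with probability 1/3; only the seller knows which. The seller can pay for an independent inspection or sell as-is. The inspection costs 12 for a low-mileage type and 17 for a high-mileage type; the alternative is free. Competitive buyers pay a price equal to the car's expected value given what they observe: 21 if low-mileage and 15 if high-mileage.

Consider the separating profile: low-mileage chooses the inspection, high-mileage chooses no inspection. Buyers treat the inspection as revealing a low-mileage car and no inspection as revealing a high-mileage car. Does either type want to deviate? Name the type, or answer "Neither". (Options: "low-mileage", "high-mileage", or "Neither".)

The inspection pays 21; no inspection pays 15.
low-mileage: assigned the inspection, nets 21 − 12 = 9; deviating to no inspection nets 15.
high-mileage: assigned no inspection, nets 15; deviating to the inspection nets 21 − 17 = 4.
The low-mileage type gains 6 by deviating.

low-mileage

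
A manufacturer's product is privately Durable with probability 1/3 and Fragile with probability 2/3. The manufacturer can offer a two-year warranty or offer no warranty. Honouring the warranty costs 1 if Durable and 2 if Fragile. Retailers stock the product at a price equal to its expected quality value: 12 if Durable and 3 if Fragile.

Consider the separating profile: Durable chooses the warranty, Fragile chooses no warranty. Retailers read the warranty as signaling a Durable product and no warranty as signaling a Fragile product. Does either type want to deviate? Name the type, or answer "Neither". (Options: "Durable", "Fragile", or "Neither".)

Fragile

The warranty pays 12; no warranty pays 3.
Durable: assigned the warranty, nets 12 − 1 = 11; deviating to no warranty nets 3.
Fragile: assigned no warranty, nets 3; deviating to the warranty nets 12 − 2 = 10.
The Fragile type gains 7 by deviating.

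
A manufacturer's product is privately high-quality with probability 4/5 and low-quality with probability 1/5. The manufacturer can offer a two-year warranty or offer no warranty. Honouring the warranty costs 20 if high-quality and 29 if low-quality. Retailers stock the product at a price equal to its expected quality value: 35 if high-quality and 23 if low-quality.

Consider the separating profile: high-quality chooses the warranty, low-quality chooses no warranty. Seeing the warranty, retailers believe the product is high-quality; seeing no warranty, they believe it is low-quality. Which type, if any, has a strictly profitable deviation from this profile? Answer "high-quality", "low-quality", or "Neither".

high-quality

The warranty pays 35; no warranty pays 23.
high-quality: assigned the warranty, nets 35 − 20 = 15; deviating to no warranty nets 23.
low-quality: assigned no warranty, nets 23; deviating to the warranty nets 35 − 29 = 6.
The high-quality type gains 8 by deviating.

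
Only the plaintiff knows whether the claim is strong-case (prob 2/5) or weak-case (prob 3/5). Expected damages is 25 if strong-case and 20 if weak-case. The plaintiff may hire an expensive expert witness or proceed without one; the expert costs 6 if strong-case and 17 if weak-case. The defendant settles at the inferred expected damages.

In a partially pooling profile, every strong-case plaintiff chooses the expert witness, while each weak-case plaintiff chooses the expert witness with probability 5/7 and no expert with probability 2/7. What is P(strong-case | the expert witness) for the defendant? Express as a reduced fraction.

14/29

P(the expert witness) = (2/5)·1 + (3/5)·(5/7) = 29/35.
By Bayes' rule, P(strong-case | the expert witness) = (2/5) / (29/35) = 14/29.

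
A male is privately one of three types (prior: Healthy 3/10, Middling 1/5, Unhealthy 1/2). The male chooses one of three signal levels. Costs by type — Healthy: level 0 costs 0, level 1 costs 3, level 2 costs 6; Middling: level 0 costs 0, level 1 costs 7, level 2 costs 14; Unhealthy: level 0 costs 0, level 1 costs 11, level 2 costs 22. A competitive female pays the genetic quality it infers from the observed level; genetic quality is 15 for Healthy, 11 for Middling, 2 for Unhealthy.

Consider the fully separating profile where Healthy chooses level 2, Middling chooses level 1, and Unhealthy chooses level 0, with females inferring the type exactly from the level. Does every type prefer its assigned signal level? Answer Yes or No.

Separating mating payoffs: level 2 → 15, level 1 → 11, level 0 → 2.
Healthy (assigned level 2): level 0: 2 − 0 = 2; level 1: 11 − 3 = 8; level 2: 15 − 6 = 9. Healthy stays.
Middling (assigned level 1): level 0: 2 − 0 = 2; level 1: 11 − 7 = 4; level 2: 15 − 14 = 1. Middling stays.
Unhealthy (assigned level 0): level 0: 2 − 0 = 2; level 1: 11 − 11 = 0; level 2: 15 − 22 = -7. Unhealthy stays.
Every type prefers its assigned level; separation holds.

Yes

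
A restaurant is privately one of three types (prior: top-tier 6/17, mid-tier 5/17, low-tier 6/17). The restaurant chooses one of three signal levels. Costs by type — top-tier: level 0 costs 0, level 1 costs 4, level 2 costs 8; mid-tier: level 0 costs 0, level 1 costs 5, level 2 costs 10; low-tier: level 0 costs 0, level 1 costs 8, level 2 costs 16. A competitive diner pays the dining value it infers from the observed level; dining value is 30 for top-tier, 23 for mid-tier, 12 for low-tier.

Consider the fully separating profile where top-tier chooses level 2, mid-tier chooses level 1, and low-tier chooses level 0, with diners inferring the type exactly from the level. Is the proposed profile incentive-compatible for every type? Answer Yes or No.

No

Separating price premiums: level 2 → 30, level 1 → 23, level 0 → 12.
top-tier (assigned level 2): level 0: 12 − 0 = 12; level 1: 23 − 4 = 19; level 2: 30 − 8 = 22. top-tier stays.
mid-tier (assigned level 1): level 0: 12 − 0 = 12; level 1: 23 − 5 = 18; level 2: 30 − 10 = 20. mid-tier prefers level 2.
low-tier (assigned level 0): level 0: 12 − 0 = 12; level 1: 23 − 8 = 15; level 2: 30 − 16 = 14. low-tier prefers level 1.
At least one type deviates; the separating profile fails.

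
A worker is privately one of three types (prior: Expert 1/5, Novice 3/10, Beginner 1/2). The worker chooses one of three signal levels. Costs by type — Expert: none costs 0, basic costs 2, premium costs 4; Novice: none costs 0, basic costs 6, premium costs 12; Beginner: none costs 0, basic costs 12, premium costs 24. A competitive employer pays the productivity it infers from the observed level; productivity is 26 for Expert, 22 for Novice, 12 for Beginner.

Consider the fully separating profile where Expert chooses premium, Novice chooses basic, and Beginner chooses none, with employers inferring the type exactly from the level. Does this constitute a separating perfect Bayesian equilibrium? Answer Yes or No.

Yes

Separating wages: premium → 26, basic → 22, none → 12.
Expert (assigned premium): none: 12 − 0 = 12; basic: 22 − 2 = 20; premium: 26 − 4 = 22. Expert stays.
Novice (assigned basic): none: 12 − 0 = 12; basic: 22 − 6 = 16; premium: 26 − 12 = 14. Novice stays.
Beginner (assigned none): none: 12 − 0 = 12; basic: 22 − 12 = 10; premium: 26 − 24 = 2. Beginner stays.
Every type prefers its assigned level; separation holds.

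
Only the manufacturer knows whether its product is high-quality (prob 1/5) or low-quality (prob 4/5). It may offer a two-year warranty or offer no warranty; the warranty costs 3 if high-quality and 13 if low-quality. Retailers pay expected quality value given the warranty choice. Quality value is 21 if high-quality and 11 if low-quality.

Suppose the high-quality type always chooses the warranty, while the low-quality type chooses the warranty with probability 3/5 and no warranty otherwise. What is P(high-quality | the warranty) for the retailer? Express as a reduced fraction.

5/17

P(the warranty) = (1/5)·1 + (4/5)·(3/5) = 17/25.
By Bayes' rule, P(high-quality | the warranty) = (1/5) / (17/25) = 5/17.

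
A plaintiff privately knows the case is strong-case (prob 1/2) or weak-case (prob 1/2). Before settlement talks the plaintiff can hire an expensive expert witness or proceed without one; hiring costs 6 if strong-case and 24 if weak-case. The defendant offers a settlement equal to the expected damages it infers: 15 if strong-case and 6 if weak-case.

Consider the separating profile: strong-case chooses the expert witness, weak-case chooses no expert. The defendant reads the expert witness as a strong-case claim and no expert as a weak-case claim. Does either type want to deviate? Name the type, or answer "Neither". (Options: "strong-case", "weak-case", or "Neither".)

Neither

The expert witness pays 15; no expert pays 6.
strong-case: assigned the expert witness, nets 15 − 6 = 9; deviating to no expert nets 6.
weak-case: assigned no expert, nets 6; deviating to the expert witness nets 15 − 24 = -9.
Both types strictly prefer their assigned action; no profitable deviation.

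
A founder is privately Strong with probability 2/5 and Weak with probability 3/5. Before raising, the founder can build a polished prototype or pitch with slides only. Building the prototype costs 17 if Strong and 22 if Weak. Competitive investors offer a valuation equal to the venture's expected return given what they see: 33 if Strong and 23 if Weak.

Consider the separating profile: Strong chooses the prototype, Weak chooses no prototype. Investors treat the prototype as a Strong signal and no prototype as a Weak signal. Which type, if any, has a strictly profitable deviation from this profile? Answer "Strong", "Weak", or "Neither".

Strong

The prototype pays 33; no prototype pays 23.
Strong: assigned the prototype, nets 33 − 17 = 16; deviating to no prototype nets 23.
Weak: assigned no prototype, nets 23; deviating to the prototype nets 33 − 22 = 11.
The Strong type gains 7 by deviating.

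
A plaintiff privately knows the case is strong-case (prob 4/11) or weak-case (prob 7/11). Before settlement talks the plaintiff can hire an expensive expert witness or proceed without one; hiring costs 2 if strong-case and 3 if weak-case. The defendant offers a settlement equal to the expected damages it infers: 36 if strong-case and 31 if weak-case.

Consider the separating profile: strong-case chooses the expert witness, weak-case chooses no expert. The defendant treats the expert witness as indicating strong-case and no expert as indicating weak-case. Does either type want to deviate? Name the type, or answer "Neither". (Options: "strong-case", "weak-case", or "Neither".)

The expert witness pays 36; no expert pays 31.
strong-case: assigned the expert witness, nets 36 − 2 = 34; deviating to no expert nets 31.
weak-case: assigned no expert, nets 31; deviating to the expert witness nets 36 − 3 = 33.
The weak-case type gains 2 by deviating.

weak-case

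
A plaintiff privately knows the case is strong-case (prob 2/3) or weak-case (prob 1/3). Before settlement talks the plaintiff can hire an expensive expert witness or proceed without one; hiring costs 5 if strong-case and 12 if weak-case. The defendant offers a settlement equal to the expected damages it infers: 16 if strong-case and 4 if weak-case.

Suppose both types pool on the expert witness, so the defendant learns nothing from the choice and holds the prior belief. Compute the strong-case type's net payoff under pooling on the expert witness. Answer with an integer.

7

Pooled settlement = 2/3·16 + 1/3·4 = 12.
strong-case pays cost 5 for the expert witness, so net payoff = 12 − 5 = 7.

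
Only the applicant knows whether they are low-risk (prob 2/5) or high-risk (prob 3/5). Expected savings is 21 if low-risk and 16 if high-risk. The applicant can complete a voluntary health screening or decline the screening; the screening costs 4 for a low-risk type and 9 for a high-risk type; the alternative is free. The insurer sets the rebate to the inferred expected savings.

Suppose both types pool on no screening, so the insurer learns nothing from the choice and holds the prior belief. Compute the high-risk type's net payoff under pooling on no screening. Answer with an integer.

18

Pooled rebate = 2/5·21 + 3/5·16 = 18.
high-risk pays no cost for no screening, so net payoff = 18.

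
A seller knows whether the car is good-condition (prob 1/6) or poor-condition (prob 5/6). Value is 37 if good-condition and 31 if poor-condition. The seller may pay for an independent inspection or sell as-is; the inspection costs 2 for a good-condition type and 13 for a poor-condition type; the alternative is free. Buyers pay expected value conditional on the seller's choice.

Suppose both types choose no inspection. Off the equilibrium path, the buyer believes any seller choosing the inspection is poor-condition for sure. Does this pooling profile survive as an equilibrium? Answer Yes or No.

On path, the buyer holds the prior and pays 1/6·37 + 5/6·31 = 32. Off path (the inspection), believing poor-condition, it pays 31.
good-condition: no inspection nets 32; the inspection nets 31 − 2 = 29. good-condition stays.
poor-condition: no inspection nets 32; the inspection nets 31 − 13 = 18. poor-condition stays.
No type deviates, so pooling is sustained.

Yes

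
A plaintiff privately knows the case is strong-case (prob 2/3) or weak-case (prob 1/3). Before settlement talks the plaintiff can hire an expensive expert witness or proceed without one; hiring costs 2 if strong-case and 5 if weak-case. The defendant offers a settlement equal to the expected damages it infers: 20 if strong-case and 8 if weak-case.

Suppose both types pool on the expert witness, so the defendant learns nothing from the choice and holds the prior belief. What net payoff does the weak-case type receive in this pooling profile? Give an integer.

11

Pooled settlement = 2/3·20 + 1/3·8 = 16.
weak-case pays cost 5 for the expert witness, so net payoff = 16 − 5 = 11.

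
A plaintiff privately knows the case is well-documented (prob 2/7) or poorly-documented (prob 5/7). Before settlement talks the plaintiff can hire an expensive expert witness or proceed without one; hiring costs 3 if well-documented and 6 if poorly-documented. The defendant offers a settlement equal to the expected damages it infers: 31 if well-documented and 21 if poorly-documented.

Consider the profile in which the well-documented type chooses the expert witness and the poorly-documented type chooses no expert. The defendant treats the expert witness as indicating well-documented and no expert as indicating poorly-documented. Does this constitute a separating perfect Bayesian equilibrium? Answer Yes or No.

No

Under these beliefs, the expert witness earns settlement 31 and no expert earns settlement 21.
well-documented: the expert witness nets 31 − 3 = 28; no expert nets 21. well-documented prefers the expert witness.
poorly-documented: the expert witness nets 31 − 6 = 25; no expert nets 21. poorly-documented would deviate to the expert witness.
poorly-documented has a profitable deviation, so the profile is not an equilibrium.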